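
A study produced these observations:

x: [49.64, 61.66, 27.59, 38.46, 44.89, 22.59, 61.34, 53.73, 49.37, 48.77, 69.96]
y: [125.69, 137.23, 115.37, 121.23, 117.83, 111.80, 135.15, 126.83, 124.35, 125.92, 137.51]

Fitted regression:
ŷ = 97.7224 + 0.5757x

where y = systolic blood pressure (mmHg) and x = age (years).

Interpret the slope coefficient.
An increase of one year in age is associated with a 0.5757 mmHg increase in predicted blood pressure.

The slope β₁ = 0.5757 gives the rate at which the fitted blood pressure changes with age.

Interpretation:
- Age up by 1 year → predicted blood pressure increases by 0.5757 mmHg
- The effect is assumed constant over the observed range of x (linearity)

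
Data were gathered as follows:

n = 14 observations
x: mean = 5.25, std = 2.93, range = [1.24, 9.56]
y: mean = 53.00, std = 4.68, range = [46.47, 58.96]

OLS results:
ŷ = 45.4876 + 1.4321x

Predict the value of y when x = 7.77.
ŷ = 56.6150

Plug x = 7.77 into the fitted line:

ŷ = 45.4876 + 1.4321 × 7.77
ŷ = 45.4876 + 11.1274
ŷ = 56.6150

This is the fitted mean response at that x — an individual observation would come with a wider prediction interval.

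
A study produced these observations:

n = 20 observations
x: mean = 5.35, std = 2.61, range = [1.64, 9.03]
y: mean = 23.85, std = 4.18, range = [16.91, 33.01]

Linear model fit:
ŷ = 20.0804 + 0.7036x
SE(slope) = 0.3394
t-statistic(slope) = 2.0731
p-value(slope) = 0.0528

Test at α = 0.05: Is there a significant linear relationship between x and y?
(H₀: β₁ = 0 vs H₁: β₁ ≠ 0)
Fail to reject H₀: p-value = 0.0528 ≥ α = 0.05. The linear relationship is not significant at the 5% level.

Hypothesis test for the slope coefficient:

H₀: β₁ = 0 (no linear relationship)
H₁: β₁ ≠ 0 (linear relationship exists)

Test statistic: t = β̂₁ / SE(β̂₁) = 0.7036 / 0.3394 = 2.0731

p = 0.0528: how often a slope estimate this far from 0 (in SE units) would arise by chance if β₁ were truly 0.

Decision rule: reject H₀ if p-value < α.
p-value = 0.0528 ≥ α = 0.05 → fail to reject H₀.

There is not sufficient evidence at the 5% significance level to conclude that a linear relationship exists between x and y.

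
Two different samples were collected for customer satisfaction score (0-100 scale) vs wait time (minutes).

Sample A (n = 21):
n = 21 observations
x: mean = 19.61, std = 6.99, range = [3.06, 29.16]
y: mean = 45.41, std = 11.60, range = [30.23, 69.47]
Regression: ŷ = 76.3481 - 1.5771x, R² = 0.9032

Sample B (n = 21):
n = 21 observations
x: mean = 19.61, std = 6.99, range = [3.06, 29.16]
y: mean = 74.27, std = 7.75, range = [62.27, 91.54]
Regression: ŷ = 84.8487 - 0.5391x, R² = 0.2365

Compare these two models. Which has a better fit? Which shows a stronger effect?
Model A has the better fit (R² = 0.9032 vs 0.2365). Model A shows the stronger effect (|β₁| = 1.5771 vs 0.5391).

Model Comparison:

Fit — compare R²:
- Model A: R² = 0.9032 → 90.32% of variance in satisfaction score explained
- Model B: R² = 0.2365 → 23.65% of variance in satisfaction score explained
- 0.9032 > 0.2365 → Model A has the better fit

Which has the larger per-minute effect? (|β₁|)
- Model A: β₁ = -1.5771 → predicted satisfaction score falls 1.5771 points per additional minute of wait time
- Model B: β₁ = -0.5391 → predicted satisfaction score falls 0.5391 points per additional minute of wait time
- |-1.5771| > |-0.5391| → Model A shows the stronger marginal effect

Notes:
- A steeper slope doesn't make a better model if the scatter around the line is large.
- R² measures how tightly points cluster around the line; β₁ measures how steep the line is — they answer different questions.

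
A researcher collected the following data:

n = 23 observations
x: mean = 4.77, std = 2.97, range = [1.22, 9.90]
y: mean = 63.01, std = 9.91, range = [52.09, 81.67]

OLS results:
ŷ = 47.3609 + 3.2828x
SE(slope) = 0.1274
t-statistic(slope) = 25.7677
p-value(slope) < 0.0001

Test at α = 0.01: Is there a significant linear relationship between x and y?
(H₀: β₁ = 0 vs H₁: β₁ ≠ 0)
Reject H₀: p-value < 0.0001 < α = 0.01. The linear relationship is significant at the 1% level.

Hypothesis test for the slope coefficient:

H₀: β₁ = 0 (no linear relationship)
H₁: β₁ ≠ 0 (linear relationship exists)

Test statistic: t = β̂₁ / SE(β̂₁) = 3.2828 / 0.1274 = 25.7677

The p-value (<0.0001) is the probability, under H₀, of a t-statistic at least as extreme as |t| = 25.7677 (two-sided, df = n − 2 = 21).

Decision rule: reject H₀ if p-value < α.
p-value < 0.0001 < α = 0.01 → reject H₀.

At α = 0.01 the data do provide convincing evidence of a nonzero slope.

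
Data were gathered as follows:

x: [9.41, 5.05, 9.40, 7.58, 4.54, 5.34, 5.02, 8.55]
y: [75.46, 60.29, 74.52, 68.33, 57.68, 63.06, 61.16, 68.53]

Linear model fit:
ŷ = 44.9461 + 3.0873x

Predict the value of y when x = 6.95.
ŷ = 66.4028

Plug x = 6.95 into the fitted line:

ŷ = 44.9461 + 3.0873 × 6.95
ŷ = 44.9461 + 21.4567
ŷ = 66.4028

This is the fitted mean response at that x — an individual observation would come with a wider prediction interval.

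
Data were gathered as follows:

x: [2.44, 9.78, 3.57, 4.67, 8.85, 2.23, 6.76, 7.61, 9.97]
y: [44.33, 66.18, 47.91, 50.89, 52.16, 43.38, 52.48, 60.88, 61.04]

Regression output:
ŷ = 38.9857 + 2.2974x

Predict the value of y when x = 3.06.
ŷ = 46.0157

To predict y for x = 3.06, substitute into the regression equation:

ŷ = 38.9857 + 2.2974 × 3.06
ŷ = 38.9857 + 7.0300
ŷ = 46.0157

This is the fitted mean response at that x — an individual observation would come with a wider prediction interval.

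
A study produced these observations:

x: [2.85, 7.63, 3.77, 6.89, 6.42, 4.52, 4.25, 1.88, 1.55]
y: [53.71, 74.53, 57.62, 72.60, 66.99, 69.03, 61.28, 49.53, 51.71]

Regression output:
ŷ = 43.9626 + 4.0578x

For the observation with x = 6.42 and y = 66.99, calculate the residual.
Residual = -3.0237

The residual is the difference between the actual value and the predicted value:

Residual = y - ŷ

Step 1: Calculate predicted value
ŷ = 43.9626 + 4.0578 × 6.42
ŷ = 70.0137

Step 2: Calculate residual
Residual = 66.99 - 70.0137
Residual = -3.0237

The residual is negative, so the observed y = 66.99 sits below the regression line (the line overestimates it by 3.0237).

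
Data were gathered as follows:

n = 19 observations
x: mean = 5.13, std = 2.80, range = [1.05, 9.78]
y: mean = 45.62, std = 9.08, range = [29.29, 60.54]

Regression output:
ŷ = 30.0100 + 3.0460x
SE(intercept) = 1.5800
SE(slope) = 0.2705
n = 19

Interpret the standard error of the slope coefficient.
SE(slope) = 0.2705 measures the uncertainty in the estimated slope. The coefficient is estimated precisely (SE/|β̂₁| = 8.9%).

What SE measures:
- The standard error quantifies the sampling variability of the coefficient estimate
- It is the estimated standard deviation of β̂₁ across hypothetical repeated samples of the same size
- Smaller SE → more precise estimate

Relative precision:
- SE / |β̂₁| = 0.2705 / 3.0460 = 8.9%
- Rule of thumb (under 20%: precise; 20% to under 50%: moderately precise; 50% or more: imprecise) → precise

Link to the t-test: t = β̂₁ / SE(β̂₁) = 3.0460 / 0.2705 = 11.2606, the statistic for H₀: β₁ = 0.

What drives SE(β̂₁): wider spread of x values → smaller SE.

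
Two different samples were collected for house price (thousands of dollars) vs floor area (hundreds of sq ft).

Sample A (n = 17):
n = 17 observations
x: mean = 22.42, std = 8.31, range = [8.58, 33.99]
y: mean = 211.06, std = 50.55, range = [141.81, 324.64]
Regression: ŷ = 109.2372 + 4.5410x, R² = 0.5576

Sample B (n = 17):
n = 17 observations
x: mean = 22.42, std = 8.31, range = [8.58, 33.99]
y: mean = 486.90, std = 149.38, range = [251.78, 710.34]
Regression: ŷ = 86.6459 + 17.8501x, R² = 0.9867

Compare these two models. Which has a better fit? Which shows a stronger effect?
Model B has the better fit (R² = 0.9867 vs 0.5576). Model B shows the stronger effect (|β₁| = 17.8501 vs 4.5410).

Model Comparison:

Fit — compare R²:
- Model A: R² = 0.5576 → 55.76% of variance in house price explained
- Model B: R² = 0.9867 → 98.67% of variance in house price explained
- 0.9867 > 0.5576 → Model B has the better fit

Effect size (slope magnitude):
- Model A: β₁ = 4.5410 → predicted house price rises 4.5410 thousand dollars per additional hundred sq ft of floor area
- Model B: β₁ = 17.8501 → predicted house price rises 17.8501 thousand dollars per additional hundred sq ft of floor area
- |4.5410| < |17.8501| → Model B shows the stronger marginal effect

Note: The two samples could reflect different populations, time periods, or measurement quality.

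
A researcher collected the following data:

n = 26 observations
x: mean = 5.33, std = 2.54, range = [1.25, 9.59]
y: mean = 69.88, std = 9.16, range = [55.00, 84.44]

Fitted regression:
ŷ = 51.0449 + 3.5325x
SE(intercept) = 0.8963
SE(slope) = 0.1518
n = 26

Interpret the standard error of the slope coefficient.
The slope 3.5325 is pinned down to within about ±0.1518 (one SE) by these data — relative uncertainty 4.3%, i.e. precise.

What SE measures:
- The standard error quantifies the sampling variability of the coefficient estimate
- It is the estimated standard deviation of β̂₁ across hypothetical repeated samples of the same size
- Smaller SE → more precise estimate

Relative precision:
- SE / |β̂₁| = 0.1518 / 3.5325 = 4.3%
- Rule of thumb (under 20%: precise; 20% to under 50%: moderately precise; 50% or more: imprecise) → precise

Link to interval estimation: a confidence interval for β₁ is β̂₁ ± t* × 0.1518, so SE sets the half-width per unit of t*.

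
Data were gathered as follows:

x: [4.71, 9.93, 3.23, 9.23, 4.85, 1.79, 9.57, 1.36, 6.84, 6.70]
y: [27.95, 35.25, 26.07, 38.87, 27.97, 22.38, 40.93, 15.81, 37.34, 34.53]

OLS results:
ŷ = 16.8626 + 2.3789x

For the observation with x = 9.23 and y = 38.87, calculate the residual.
Residual = 0.0502

The residual is the difference between the actual value and the predicted value:

Residual = y - ŷ

Step 1: Calculate predicted value
ŷ = 16.8626 + 2.3789 × 9.23
ŷ = 38.8198

Step 2: Calculate residual
Residual = 38.87 - 38.8198
Residual = 0.0502

The residual is positive, so the observed y = 38.87 sits above the regression line (the line underestimates it by 0.0502).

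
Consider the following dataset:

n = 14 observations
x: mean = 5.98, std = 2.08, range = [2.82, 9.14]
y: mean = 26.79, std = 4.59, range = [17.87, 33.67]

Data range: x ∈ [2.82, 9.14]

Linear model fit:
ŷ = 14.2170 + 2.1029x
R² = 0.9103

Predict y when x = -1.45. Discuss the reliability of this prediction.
ŷ = 11.1678, but this is extrapolation (below the data range [2.82, 9.14]) and may be unreliable.

Prediction calculation:
ŷ = 14.2170 + 2.1029 × (-1.45)
ŷ = 11.1678

Reliability:
- Data range: x ∈ [2.82, 9.14]
- Prediction point: x = -1.45 is 4.27 units below the observed range → this is EXTRAPOLATION, not interpolation

Why that matters here:
- The standard error of prediction grows with (x − x̄)², and x = -1.45 is far from x̄ = 5.98
- Real relationships often flatten, saturate, or turn nonlinear at extremes

A defensible statement: 'if the linear trend continued to x = -1.45, y would be about 11.1678' — the premise is untested.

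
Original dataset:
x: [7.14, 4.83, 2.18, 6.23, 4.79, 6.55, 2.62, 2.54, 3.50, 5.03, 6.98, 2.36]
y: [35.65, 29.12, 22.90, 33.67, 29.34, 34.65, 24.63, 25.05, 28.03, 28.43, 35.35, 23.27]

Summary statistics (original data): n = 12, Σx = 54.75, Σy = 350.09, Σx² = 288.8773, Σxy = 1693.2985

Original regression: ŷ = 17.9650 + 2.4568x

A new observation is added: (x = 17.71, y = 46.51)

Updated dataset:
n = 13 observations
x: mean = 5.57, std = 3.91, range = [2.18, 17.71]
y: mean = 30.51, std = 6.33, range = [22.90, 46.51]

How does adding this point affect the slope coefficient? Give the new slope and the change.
New slope β₁ = 1.5425 versus 2.4568 before: a change of -0.9143 (-37.2%).

The new point has HIGH LEVERAGE: x = 17.71 is far from the original mean x̄ = 54.75/12 ≈ 4.56 (original range [2.18, 7.14]).

Step 1: Update the sums with the new point (n goes from 12 to 13)
Σx  = 54.75 + 17.71 = 72.46
Σy  = 350.09 + 46.51 = 396.60
Σx² = 288.8773 + 17.71² = 288.8773 + 313.6441 = 602.5214
Σxy = 1693.2985 + 17.71×46.51 = 1693.2985 + 823.6921 = 2516.9906

Step 2: Recompute the slope with b₁ = (nΣxy − ΣxΣy) / (nΣx² − (Σx)²)
Numerator   = 13×2516.9906 − 72.46×396.60 = 32720.8778 − 28737.6360 = 3983.2418
Denominator = 13×602.5214 − 72.46² = 7832.7782 − 5250.4516 = 2582.3266
b₁(new) = 3983.2418 / 2582.3266 = 1.5425

(Same formula on the original sums: (12×1693.2985 − 54.75×350.09) / (12×288.8773 − 54.75²) = 1152.1545 / 468.9651 = 2.4568, matching the given fit.)

Step 3: Change in slope
Δβ₁ = 1.5425 − 2.4568 = -0.9143
Relative change = -0.9143 / 2.4568 × 100% = -37.2%
→ the slope decreases when the point is added.

A high-leverage point only changes the slope if it is off the original line; here y = 46.51 is below the original trend, so the slope decreases.
In practice: check such a point for data-entry or measurement error.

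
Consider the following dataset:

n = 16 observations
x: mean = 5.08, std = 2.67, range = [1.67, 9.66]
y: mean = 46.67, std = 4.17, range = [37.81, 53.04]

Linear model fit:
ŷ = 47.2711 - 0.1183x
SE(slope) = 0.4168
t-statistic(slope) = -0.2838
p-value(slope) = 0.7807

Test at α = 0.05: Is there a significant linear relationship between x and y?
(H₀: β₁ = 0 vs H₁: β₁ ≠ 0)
Since p-value = 0.7807 ≥ α = 0.05, fail to reject H₀ — the slope is not significantly different from 0.

Hypothesis test for the slope coefficient:

H₀: β₁ = 0 (no linear relationship)
H₁: β₁ ≠ 0 (linear relationship exists)

Test statistic: t = β̂₁ / SE(β̂₁) = -0.1183 / 0.4168 = -0.2838

With df = 14, the two-sided p-value for |t| = 0.2838 is 0.7807.

Decision rule: reject H₀ if p-value < α.
p-value = 0.7807 ≥ α = 0.05 → fail to reject H₀.

At α = 0.05 the data do not provide convincing evidence of a nonzero slope.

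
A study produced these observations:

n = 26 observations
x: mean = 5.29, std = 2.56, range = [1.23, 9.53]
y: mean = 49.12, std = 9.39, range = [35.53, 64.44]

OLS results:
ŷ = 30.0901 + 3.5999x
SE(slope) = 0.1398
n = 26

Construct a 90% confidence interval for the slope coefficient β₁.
The 90% CI for β₁ is (3.3607, 3.8391)

Confidence interval for the slope:

The 90% CI for β₁ is: β̂₁ ± t*(α/2, n-2) × SE(β̂₁)

Step 1: Find critical t-value
- Confidence level = 0.9
- Degrees of freedom = n - 2 = 26 - 2 = 24
- t*(α/2, 24) = 1.7109

Step 2: Calculate margin of error
Margin = 1.7109 × 0.1398 = 0.2392

Step 3: Construct interval
CI = 3.5999 ± 0.2392
CI = (3.3607, 3.8391)

Interpretation: intervals built this way capture the true β₁ in 90% of repeated samples; here the plausible range for the per-unit effect of x on y is 3.3607 to 3.8391.
Since 0 is outside the interval, a two-sided test at α = 0.10 would reject H₀: β₁ = 0.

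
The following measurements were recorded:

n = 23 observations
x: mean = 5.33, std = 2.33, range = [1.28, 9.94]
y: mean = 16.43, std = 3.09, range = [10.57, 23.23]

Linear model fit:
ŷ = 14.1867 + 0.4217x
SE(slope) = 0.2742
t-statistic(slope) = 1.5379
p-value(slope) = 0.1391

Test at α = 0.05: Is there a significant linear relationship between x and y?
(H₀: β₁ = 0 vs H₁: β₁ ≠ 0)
Since p-value = 0.1391 ≥ α = 0.05, fail to reject H₀ — the slope is not significantly different from 0.

Hypothesis test for the slope coefficient:

H₀: β₁ = 0 (no linear relationship)
H₁: β₁ ≠ 0 (linear relationship exists)

Test statistic: t = β̂₁ / SE(β̂₁) = 0.4217 / 0.2742 = 1.5379

With df = 21, the two-sided p-value for |t| = 1.5379 is 0.1391.

Decision rule: reject H₀ if p-value < α.
p-value = 0.1391 ≥ α = 0.05 → fail to reject H₀.

Conclusion: the linear association between x and y is not significant at the 5% level.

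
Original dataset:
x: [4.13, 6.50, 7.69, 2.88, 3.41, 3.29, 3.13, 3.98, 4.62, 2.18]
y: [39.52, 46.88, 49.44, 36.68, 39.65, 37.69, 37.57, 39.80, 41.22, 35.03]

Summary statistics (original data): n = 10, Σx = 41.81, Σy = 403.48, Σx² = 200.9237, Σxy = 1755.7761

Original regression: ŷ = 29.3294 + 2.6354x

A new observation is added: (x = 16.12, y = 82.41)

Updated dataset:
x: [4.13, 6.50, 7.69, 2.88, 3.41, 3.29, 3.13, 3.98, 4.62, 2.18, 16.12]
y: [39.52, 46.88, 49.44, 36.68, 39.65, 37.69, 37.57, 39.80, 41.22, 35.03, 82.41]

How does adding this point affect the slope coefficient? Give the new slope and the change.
The slope changes from 2.6354 to 3.3742 (change of +0.7388, or +28.0%).

The new point has HIGH LEVERAGE: x = 16.12 is far from the original mean x̄ = 41.81/10 ≈ 4.18 (original range [2.18, 7.69]).

Step 1: Update the sums with the new point (n goes from 10 to 11)
Σx  = 41.81 + 16.12 = 57.93
Σy  = 403.48 + 82.41 = 485.89
Σx² = 200.9237 + 16.12² = 200.9237 + 259.8544 = 460.7781
Σxy = 1755.7761 + 16.12×82.41 = 1755.7761 + 1328.4492 = 3084.2253

Step 2: Recompute the slope with b₁ = (nΣxy − ΣxΣy) / (nΣx² − (Σx)²)
Numerator   = 11×3084.2253 − 57.93×485.89 = 33926.4783 − 28147.6077 = 5778.8706
Denominator = 11×460.7781 − 57.93² = 5068.5591 − 3355.8849 = 1712.6742
b₁(new) = 5778.8706 / 1712.6742 = 3.3742

(Same formula on the original sums: (10×1755.7761 − 41.81×403.48) / (10×200.9237 − 41.81²) = 688.2622 / 261.1609 = 2.6354, matching the given fit.)

Step 3: Change in slope
Δβ₁ = 3.3742 − 2.6354 = +0.7388
Relative change = +0.7388 / 2.6354 × 100% = +28.0%
→ the slope increases when the point is added.

Because the point sits above the extension of the original line at a high-leverage x, it tilts the fit up.
In practice: examine leverage (hᵢ) and Cook's distance rather than deleting it automatically.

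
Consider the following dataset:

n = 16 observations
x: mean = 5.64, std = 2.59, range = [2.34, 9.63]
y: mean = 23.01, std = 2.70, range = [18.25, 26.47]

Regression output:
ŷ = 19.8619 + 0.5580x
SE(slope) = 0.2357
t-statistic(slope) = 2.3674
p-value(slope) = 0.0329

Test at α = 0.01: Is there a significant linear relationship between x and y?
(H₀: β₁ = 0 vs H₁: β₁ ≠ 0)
Fail to reject H₀: p-value = 0.0329 ≥ α = 0.01. The linear relationship is not significant at the 1% level.

Hypothesis test for the slope coefficient:

H₀: β₁ = 0 (no linear relationship)
H₁: β₁ ≠ 0 (linear relationship exists)

Test statistic: t = β̂₁ / SE(β̂₁) = 0.5580 / 0.2357 = 2.3674

The p-value (0.0329) is the probability, under H₀, of a t-statistic at least as extreme as |t| = 2.3674 (two-sided, df = n − 2 = 14).

Decision rule: reject H₀ if p-value < α.
p-value = 0.0329 ≥ α = 0.01 → fail to reject H₀.

There is not sufficient evidence at the 1% significance level to conclude that a linear relationship exists between x and y.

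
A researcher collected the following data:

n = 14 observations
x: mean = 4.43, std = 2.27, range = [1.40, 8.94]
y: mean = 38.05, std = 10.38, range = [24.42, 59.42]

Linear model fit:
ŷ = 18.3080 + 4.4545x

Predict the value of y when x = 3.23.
ŷ = 32.6960

x = 3.23 lies inside the observed range [1.40, 8.94], so the fitted equation applies directly:

ŷ = 18.3080 + 4.4545 × 3.23
ŷ = 18.3080 + 14.3880
ŷ = 32.6960

This is the fitted mean response at that x — an individual observation would come with a wider prediction interval.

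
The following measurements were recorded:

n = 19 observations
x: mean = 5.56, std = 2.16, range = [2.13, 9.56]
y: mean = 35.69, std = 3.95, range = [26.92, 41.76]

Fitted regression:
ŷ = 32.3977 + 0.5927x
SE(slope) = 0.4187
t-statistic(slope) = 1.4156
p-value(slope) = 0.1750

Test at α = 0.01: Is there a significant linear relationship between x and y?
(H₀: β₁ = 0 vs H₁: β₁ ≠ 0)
Since p-value = 0.1750 ≥ α = 0.01, fail to reject H₀ — the slope is not significantly different from 0.

Hypothesis test for the slope coefficient:

H₀: β₁ = 0 (no linear relationship)
H₁: β₁ ≠ 0 (linear relationship exists)

Test statistic: t = β̂₁ / SE(β̂₁) = 0.5927 / 0.4187 = 1.4156

With df = 17, the two-sided p-value for |t| = 1.4156 is 0.1750.

Decision rule: reject H₀ if p-value < α.
p-value = 0.1750 ≥ α = 0.01 → fail to reject H₀.

There is not sufficient evidence at the 1% significance level to conclude that a linear relationship exists between x and y.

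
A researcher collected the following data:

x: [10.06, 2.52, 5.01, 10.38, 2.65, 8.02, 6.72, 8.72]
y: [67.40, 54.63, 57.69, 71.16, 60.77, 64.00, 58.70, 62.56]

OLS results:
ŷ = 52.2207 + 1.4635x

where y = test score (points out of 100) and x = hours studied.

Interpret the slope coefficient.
An increase of one hour in study time is associated with a 1.4635 points increase in predicted test score.

The slope β₁ = 1.4635 gives the rate at which the fitted test score changes with study time.

Interpretation:
- Study time up by 1 hour → predicted test score increases by 1.4635 points
- The effect is assumed constant over the observed range of x (linearity)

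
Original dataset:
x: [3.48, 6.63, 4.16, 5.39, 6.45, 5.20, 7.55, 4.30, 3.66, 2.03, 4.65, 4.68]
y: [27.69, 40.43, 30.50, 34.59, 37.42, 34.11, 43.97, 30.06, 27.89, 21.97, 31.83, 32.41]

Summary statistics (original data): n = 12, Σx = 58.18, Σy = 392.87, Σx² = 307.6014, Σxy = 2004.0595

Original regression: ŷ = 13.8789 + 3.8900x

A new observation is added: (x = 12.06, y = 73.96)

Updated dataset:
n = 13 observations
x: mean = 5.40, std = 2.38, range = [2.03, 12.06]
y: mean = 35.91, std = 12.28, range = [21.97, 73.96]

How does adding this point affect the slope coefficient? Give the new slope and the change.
Adding the point moves β₁ from 3.8900 to 5.0821, i.e. it increases by 1.1921 (+30.6%).

x = 12.06 lies well outside the original x-range [2.03, 7.55] (x̄ ≈ 4.85), so this observation has high leverage and can move the slope substantially.

Step 1: Update the sums with the new point (n goes from 12 to 13)
Σx  = 58.18 + 12.06 = 70.24
Σy  = 392.87 + 73.96 = 466.83
Σx² = 307.6014 + 12.06² = 307.6014 + 145.4436 = 453.0450
Σxy = 2004.0595 + 12.06×73.96 = 2004.0595 + 891.9576 = 2896.0171

Step 2: Recompute the slope with b₁ = (nΣxy − ΣxΣy) / (nΣx² − (Σx)²)
Numerator   = 13×2896.0171 − 70.24×466.83 = 37648.2223 − 32790.1392 = 4858.0831
Denominator = 13×453.0450 − 70.24² = 5889.5850 − 4933.6576 = 955.9274
b₁(new) = 4858.0831 / 955.9274 = 5.0821

(Same formula on the original sums: (12×2004.0595 − 58.18×392.87) / (12×307.6014 − 58.18²) = 1191.5374 / 306.3044 = 3.8900, matching the given fit.)

Step 3: Change in slope
Δβ₁ = 5.0821 − 3.8900 = +1.1921
Relative change = +1.1921 / 3.8900 × 100% = +30.6%
→ the slope increases when the point is added.

Because the point sits above the extension of the original line at a high-leverage x, it tilts the fit up.
In practice: refit with and without it and report both if conclusions differ; investigate whether it comes from the same population as the rest of the sample.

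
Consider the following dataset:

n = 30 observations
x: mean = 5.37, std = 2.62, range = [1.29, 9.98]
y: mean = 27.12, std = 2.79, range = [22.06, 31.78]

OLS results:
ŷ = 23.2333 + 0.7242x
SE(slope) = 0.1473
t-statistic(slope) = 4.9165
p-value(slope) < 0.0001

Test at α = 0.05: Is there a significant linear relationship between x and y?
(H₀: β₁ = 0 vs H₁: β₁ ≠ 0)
Since p-value < 0.0001 < α = 0.05, reject H₀ — the slope is significantly different from 0.

Hypothesis test for the slope coefficient:

H₀: β₁ = 0 (no linear relationship)
H₁: β₁ ≠ 0 (linear relationship exists)

Test statistic: t = β̂₁ / SE(β̂₁) = 0.7242 / 0.1473 = 4.9165

The p-value (<0.0001) is the probability, under H₀, of a t-statistic at least as extreme as |t| = 4.9165 (two-sided, df = n − 2 = 28).

Decision rule: reject H₀ if p-value < α.
p-value < 0.0001 < α = 0.05 → reject H₀.

There is sufficient evidence at the 5% significance level to conclude that a linear relationship exists between x and y.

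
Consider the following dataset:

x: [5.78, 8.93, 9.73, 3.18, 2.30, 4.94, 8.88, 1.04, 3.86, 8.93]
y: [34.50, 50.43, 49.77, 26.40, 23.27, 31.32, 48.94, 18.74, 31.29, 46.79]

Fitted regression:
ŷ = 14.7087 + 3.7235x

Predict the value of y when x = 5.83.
ŷ = 36.4167

Plug x = 5.83 into the fitted line:

ŷ = 14.7087 + 3.7235 × 5.83
ŷ = 14.7087 + 21.7080
ŷ = 36.4167

This is the fitted mean response at that x — an individual observation would come with a wider prediction interval.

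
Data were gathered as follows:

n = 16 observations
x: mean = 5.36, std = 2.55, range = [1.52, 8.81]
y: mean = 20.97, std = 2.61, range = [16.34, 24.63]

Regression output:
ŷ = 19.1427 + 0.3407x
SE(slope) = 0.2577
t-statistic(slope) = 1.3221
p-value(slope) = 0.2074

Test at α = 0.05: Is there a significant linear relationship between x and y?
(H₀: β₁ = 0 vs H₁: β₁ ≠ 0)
Since p-value = 0.2074 ≥ α = 0.05, fail to reject H₀ — the slope is not significantly different from 0.

Hypothesis test for the slope coefficient:

H₀: β₁ = 0 (no linear relationship)
H₁: β₁ ≠ 0 (linear relationship exists)

Test statistic: t = β̂₁ / SE(β̂₁) = 0.3407 / 0.2577 = 1.3221

The p-value (0.2074) is the probability, under H₀, of a t-statistic at least as extreme as |t| = 1.3221 (two-sided, df = n − 2 = 14).

Decision rule: reject H₀ if p-value < α.
p-value = 0.2074 ≥ α = 0.05 → fail to reject H₀.

Conclusion: the linear association between x and y is not significant at the 5% level.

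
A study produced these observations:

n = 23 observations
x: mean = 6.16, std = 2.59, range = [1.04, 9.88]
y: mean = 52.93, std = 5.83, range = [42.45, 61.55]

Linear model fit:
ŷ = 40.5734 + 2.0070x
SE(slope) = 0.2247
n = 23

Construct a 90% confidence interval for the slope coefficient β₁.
The 90% CI for β₁ is (1.6204, 2.3936)

Confidence interval for the slope:

The 90% CI for β₁ is: β̂₁ ± t*(α/2, n-2) × SE(β̂₁)

Step 1: Find critical t-value
- Confidence level = 0.9
- Degrees of freedom = n - 2 = 23 - 2 = 21
- t*(α/2, 21) = 1.7207

Step 2: Calculate margin of error
Margin = 1.7207 × 0.2247 = 0.3866

Step 3: Construct interval
CI = 2.0070 ± 0.3866
CI = (1.6204, 2.3936)

Interpretation: We are 90% confident that the true slope β₁ lies between 1.6204 and 2.3936.
Both endpoints are positive, so the data support a genuinely positive slope at this confidence level.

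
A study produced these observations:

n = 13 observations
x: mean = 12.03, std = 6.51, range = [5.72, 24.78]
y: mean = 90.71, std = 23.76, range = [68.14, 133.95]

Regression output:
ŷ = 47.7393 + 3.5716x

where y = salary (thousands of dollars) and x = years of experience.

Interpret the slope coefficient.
On average, salary is about 3.5716 thousand dollars higher for every extra year of experience.

β₁ = 3.5716 is the change in predicted salary (thousand dollars) per additional year of experience.

Interpretation:
- Experience up by 1 year → predicted salary increases by 3.5716 thousand dollars
- This is a linear approximation: the same per-unit change is assumed across the whole observed x range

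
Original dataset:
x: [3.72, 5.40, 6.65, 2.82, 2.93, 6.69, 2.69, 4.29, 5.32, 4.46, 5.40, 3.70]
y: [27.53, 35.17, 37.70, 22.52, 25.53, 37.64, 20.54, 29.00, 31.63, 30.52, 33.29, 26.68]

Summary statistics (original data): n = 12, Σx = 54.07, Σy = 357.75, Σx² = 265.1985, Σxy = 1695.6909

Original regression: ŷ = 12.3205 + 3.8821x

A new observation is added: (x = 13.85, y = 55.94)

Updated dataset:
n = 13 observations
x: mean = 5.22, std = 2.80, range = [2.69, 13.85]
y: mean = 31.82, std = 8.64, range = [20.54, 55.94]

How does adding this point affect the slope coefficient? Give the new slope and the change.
The slope changes from 3.8821 to 3.0254 (change of -0.8567, or -22.1%).

x = 13.85 lies well outside the original x-range [2.69, 6.69] (x̄ ≈ 4.51), so this observation has high leverage and can move the slope substantially.

Step 1: Update the sums with the new point (n goes from 12 to 13)
Σx  = 54.07 + 13.85 = 67.92
Σy  = 357.75 + 55.94 = 413.69
Σx² = 265.1985 + 13.85² = 265.1985 + 191.8225 = 457.0210
Σxy = 1695.6909 + 13.85×55.94 = 1695.6909 + 774.7690 = 2470.4599

Step 2: Recompute the slope with b₁ = (nΣxy − ΣxΣy) / (nΣx² − (Σx)²)
Numerator   = 13×2470.4599 − 67.92×413.69 = 32115.9787 − 28097.8248 = 4018.1539
Denominator = 13×457.0210 − 67.92² = 5941.2730 − 4613.1264 = 1328.1466
b₁(new) = 4018.1539 / 1328.1466 = 3.0254

(Same formula on the original sums: (12×1695.6909 − 54.07×357.75) / (12×265.1985 − 54.07²) = 1004.7483 / 258.8171 = 3.8821, matching the given fit.)

Step 3: Change in slope
Δβ₁ = 3.0254 − 3.8821 = -0.8567
Relative change = -0.8567 / 3.8821 × 100% = -22.1%
→ the slope decreases when the point is added.

A high-leverage point only changes the slope if it is off the original line; here y = 55.94 is below the original trend, so the slope decreases.
In practice: examine leverage (hᵢ) and Cook's distance rather than deleting it automatically; investigate whether it comes from the same population as the rest of the sample.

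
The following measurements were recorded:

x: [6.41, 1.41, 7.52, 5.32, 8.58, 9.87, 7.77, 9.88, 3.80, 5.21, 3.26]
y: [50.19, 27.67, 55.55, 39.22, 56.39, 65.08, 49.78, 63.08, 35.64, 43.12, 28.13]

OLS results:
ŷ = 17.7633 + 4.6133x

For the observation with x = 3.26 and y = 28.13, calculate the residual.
Residual = -4.6727

The residual is the difference between the actual value and the predicted value:

Residual = y - ŷ

Step 1: Calculate predicted value
ŷ = 17.7633 + 4.6133 × 3.26
ŷ = 32.8027

Step 2: Calculate residual
Residual = 28.13 - 32.8027
Residual = -4.6727

The residual is negative, so the observed y = 28.13 sits below the regression line (the line overestimates it by 4.6727).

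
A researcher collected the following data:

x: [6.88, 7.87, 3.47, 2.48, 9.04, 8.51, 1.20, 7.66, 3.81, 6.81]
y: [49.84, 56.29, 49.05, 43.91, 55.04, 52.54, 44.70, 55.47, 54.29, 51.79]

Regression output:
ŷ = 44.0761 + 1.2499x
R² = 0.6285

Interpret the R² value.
R² = 0.6285 means 62.85% of the variation in y is explained by the linear relationship with x. This indicates a moderate fit.

R² = 1 − SS_res/SS_tot compares the residual scatter to the total scatter of y about its mean.

Here R² = 0.6285:
- Explained: 62.85% of the variation in y
- Unexplained (residual): 100% − 62.85% = 37.15%
- Rule of thumb (below 0.3 weak; 0.3 to below 0.7 moderate; 0.7 and above strong) → moderate

Calculation: R² = 1 − (SS_res / SS_tot), where SS_res is the sum of squared residuals and SS_tot the total sum of squares.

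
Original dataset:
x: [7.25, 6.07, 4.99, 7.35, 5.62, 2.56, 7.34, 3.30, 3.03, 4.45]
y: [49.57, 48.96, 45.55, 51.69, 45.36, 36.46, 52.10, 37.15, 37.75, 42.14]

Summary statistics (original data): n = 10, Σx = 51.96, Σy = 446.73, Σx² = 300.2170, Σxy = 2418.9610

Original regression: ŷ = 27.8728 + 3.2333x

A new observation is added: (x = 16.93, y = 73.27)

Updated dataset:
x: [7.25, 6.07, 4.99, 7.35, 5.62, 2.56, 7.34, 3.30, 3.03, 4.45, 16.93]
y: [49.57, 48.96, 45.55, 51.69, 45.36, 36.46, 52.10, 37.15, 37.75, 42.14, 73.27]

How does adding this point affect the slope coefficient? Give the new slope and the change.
The slope changes from 3.2333 to 2.5920 (change of -0.6413, or -19.8%).

The new point has HIGH LEVERAGE: x = 16.93 is far from the original mean x̄ = 51.96/10 ≈ 5.20 (original range [2.56, 7.35]).

Step 1: Update the sums with the new point (n goes from 10 to 11)
Σx  = 51.96 + 16.93 = 68.89
Σy  = 446.73 + 73.27 = 520.00
Σx² = 300.2170 + 16.93² = 300.2170 + 286.6249 = 586.8419
Σxy = 2418.9610 + 16.93×73.27 = 2418.9610 + 1240.4611 = 3659.4221

Step 2: Recompute the slope with b₁ = (nΣxy − ΣxΣy) / (nΣx² − (Σx)²)
Numerator   = 11×3659.4221 − 68.89×520.00 = 40253.6431 − 35822.8000 = 4430.8431
Denominator = 11×586.8419 − 68.89² = 6455.2609 − 4745.8321 = 1709.4288
b₁(new) = 4430.8431 / 1709.4288 = 2.5920

(Same formula on the original sums: (10×2418.9610 − 51.96×446.73) / (10×300.2170 − 51.96²) = 977.5192 / 302.3284 = 3.2333, matching the given fit.)

Step 3: Change in slope
Δβ₁ = 2.5920 − 3.2333 = -0.6413
Relative change = -0.6413 / 3.2333 × 100% = -19.8%
→ the slope decreases when the point is added.

A high-leverage point only changes the slope if it is off the original line; here y = 73.27 is below the original trend, so the slope decreases.
In practice: investigate whether it comes from the same population as the rest of the sample.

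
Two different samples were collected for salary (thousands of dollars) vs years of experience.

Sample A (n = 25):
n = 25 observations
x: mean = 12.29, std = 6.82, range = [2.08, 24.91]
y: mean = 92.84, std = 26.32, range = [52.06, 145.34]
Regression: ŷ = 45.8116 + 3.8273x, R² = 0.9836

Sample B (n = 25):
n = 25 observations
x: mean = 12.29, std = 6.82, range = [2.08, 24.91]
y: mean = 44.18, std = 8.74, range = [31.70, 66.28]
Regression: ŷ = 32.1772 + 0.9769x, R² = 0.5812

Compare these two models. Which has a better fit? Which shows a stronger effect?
Model A has the better fit (R² = 0.9836 vs 0.5812). Model A shows the stronger effect (|β₁| = 3.8273 vs 0.9769).

Model Comparison:

Fit — compare R²:
- Model A: R² = 0.9836 → 98.36% of variance in salary explained
- Model B: R² = 0.5812 → 58.12% of variance in salary explained
- 0.9836 > 0.5812 → Model A has the better fit

Which has the larger per-year effect? (|β₁|)
- Model A: β₁ = 3.8273 → predicted salary rises 3.8273 thousand dollars per additional year of experience
- Model B: β₁ = 0.9769 → predicted salary rises 0.9769 thousand dollars per additional year of experience
- |3.8273| > |0.9769| → Model A shows the stronger marginal effect

Notes:
- R² measures how tightly points cluster around the line; β₁ measures how steep the line is — they answer different questions.
- The two samples could reflect different populations, time periods, or measurement quality.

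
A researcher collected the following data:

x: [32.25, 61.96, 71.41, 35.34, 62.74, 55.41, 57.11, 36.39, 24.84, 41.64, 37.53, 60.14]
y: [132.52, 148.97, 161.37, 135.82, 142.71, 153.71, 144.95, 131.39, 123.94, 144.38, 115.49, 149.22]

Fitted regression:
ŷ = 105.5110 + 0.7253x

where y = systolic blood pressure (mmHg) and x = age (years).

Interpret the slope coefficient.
For each additional year of age, predicted blood pressure increases by approximately 0.7253 mmHg.

β₁ = 0.7253 is the change in predicted blood pressure (mmHg) per additional year of age.

Interpretation:
- Age up by 1 year → predicted blood pressure increases by 0.7253 mmHg
- This is a linear approximation: the same per-unit change is assumed across the whole observed x range
- The slope describes association in these data, not necessarily a causal effect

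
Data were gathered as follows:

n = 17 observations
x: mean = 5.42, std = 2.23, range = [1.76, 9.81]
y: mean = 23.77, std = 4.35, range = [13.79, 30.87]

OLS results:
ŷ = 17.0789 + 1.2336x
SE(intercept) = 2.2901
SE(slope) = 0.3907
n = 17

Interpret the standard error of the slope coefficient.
SE(β̂₁) = 0.3907 is the estimated standard deviation of the slope estimate across repeated samples; relative to β̂₁ = 1.2336 that is 31.7%, a moderately precise estimate.

SE(β̂₁) = 0.3907 says: if we drew many samples of n = 17 from the same population and refit each time, the fitted slopes would scatter with a standard deviation of roughly 0.3907 around the true β₁.

Relative precision:
- SE / |β̂₁| = 0.3907 / 1.2336 = 31.7%
- Rule of thumb (under 20%: precise; 20% to under 50%: moderately precise; 50% or more: imprecise) → moderately precise

Rough 95% range (±2 SE): 1.2336 ± 0.7814 → (0.4522, 2.0150).

What drives SE(β̂₁): larger n (here n = 17) → smaller SE; more residual scatter → larger SE; wider spread of x values → smaller SE.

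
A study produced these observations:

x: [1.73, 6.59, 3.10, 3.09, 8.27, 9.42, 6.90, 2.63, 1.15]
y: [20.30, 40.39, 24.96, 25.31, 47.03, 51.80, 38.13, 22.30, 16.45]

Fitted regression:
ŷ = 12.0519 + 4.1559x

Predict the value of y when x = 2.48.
ŷ = 22.3585

Plug x = 2.48 into the fitted line:

ŷ = 12.0519 + 4.1559 × 2.48
ŷ = 12.0519 + 10.3066
ŷ = 22.3585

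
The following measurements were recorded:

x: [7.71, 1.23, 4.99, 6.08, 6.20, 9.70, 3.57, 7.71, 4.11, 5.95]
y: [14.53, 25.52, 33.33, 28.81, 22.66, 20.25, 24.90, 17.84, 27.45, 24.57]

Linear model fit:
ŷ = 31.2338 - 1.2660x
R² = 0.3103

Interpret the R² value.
R² = 0.3103 means 31.03% of the variation in y is explained by the linear relationship with x. This indicates a moderate fit.

R² = 1 − SS_res/SS_tot compares the residual scatter to the total scatter of y about its mean.

Here R² = 0.3103:
- Explained: 31.03% of the variation in y
- Unexplained (residual): 100% − 31.03% = 68.97%
- Rule of thumb (below 0.3 weak; 0.3 to below 0.7 moderate; 0.7 and above strong) → moderate

Note: R² never decreases when predictors are added, so it should not be used alone to compare models of different size.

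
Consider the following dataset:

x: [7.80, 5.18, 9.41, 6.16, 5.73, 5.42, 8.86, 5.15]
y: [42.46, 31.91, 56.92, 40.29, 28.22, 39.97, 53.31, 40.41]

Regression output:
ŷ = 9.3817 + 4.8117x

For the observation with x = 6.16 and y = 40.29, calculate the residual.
Residual = 1.2682

The residual is the difference between the actual value and the predicted value:

Residual = y - ŷ

Step 1: Calculate predicted value
ŷ = 9.3817 + 4.8117 × 6.16
ŷ = 39.0218

Step 2: Calculate residual
Residual = 40.29 - 39.0218
Residual = 1.2682

Interpretation: the model underestimates the actual value by 1.2682 at this point (positive residual → observation lies above the fitted line).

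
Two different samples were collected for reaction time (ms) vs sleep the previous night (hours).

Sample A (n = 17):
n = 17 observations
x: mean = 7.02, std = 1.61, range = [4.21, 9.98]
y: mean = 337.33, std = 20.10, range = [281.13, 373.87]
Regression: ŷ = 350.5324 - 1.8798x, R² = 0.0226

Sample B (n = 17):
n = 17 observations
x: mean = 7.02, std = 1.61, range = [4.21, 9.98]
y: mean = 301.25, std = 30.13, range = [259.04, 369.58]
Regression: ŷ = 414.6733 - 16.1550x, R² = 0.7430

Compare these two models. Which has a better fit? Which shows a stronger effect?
Model B has the better fit (R² = 0.7430 vs 0.0226). Model B shows the stronger effect (|β₁| = 16.1550 vs 1.8798).

Model Comparison:

Fit — compare R²:
- Model A: R² = 0.0226 → 2.26% of variance in reaction time explained
- Model B: R² = 0.7430 → 74.30% of variance in reaction time explained
- 0.7430 > 0.0226 → Model B has the better fit

Strength of effect — compare |β₁|:
- Model A: β₁ = -1.8798 → predicted reaction time falls 1.8798 ms per additional hour of sleep
- Model B: β₁ = -16.1550 → predicted reaction time falls 16.1550 ms per additional hour of sleep
- |-1.8798| < |-16.1550| → Model B shows the stronger marginal effect

Notes:
- R² measures how tightly points cluster around the line; β₁ measures how steep the line is — they answer different questions.
- A better fit (higher R²) doesn't necessarily mean a more important relationship.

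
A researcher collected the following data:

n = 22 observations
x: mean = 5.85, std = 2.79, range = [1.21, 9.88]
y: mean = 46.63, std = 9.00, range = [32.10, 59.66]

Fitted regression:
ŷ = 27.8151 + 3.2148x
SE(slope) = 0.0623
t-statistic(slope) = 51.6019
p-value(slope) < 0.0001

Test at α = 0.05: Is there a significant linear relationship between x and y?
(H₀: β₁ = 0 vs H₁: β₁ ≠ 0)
Reject H₀: p-value < 0.0001 < α = 0.05. The linear relationship is significant at the 5% level.

Hypothesis test for the slope coefficient:

H₀: β₁ = 0 (no linear relationship)
H₁: β₁ ≠ 0 (linear relationship exists)

Test statistic: t = β̂₁ / SE(β̂₁) = 3.2148 / 0.0623 = 51.6019

With df = 20, the two-sided p-value for |t| = 51.6019 is <0.0001.

Decision rule: reject H₀ if p-value < α.
p-value < 0.0001 < α = 0.05 → reject H₀.

There is sufficient evidence at the 5% significance level to conclude that a linear relationship exists between x and y.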